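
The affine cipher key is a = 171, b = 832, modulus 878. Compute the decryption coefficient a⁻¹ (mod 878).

267

Extended Euclidean algorithm:
878 = 5*171 + 23
171 = 7*23 + 10
23 = 2*10 + 3
10 = 3*3 + 1
3 = 3*1 + 0
The gcd is 1. Working backward:
1 = 10 − 3·3
1 = −3·23 + 7·10
1 = 7·171 − 52·23
1 = −52·878 + 267·171
So 171·267 ≡ 1 (mod 878).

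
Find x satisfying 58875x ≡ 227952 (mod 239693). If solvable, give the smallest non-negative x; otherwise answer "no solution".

223355

First find gcd(58875, 239693):
239693 = 4·58875 + 4193
58875 = 14·4193 + 173
4193 = 24·173 + 41
173 = 4·41 + 9
41 = 4·9 + 5
9 = 1·5 + 4
5 = 1·4 + 1
4 = 4·1 + 0
gcd = 1, so a unique solution mod 239693 exists.
Back-substitute for the Bézout coefficients:
1 = 5 − 4
1 = −9 + 2·5
1 = 2·41 − 9·9
1 = −9·173 + 38·41
1 = 38·4193 − 921·173
1 = −921·58875 + 12932·4193
1 = 12932·239693 − 52649·58875
So 58875·(-52649) ≡ 1 (mod 239693), giving 58875⁻¹ ≡ 187044.
x ≡ 58875⁻¹·227952 ≡ 187044·227952 ≡ 223355 (mod 239693).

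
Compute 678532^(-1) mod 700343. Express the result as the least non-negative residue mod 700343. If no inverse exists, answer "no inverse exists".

534850

gcd(700343, 678532) by repeated division:
700343 = 1·678532 + 21811
678532 = 31·21811 + 2391
21811 = 9·2391 + 292
2391 = 8·292 + 55
292 = 5·55 + 17
55 = 3·17 + 4
17 = 4·4 + 1
4 = 4·1 + 0
The gcd is 1. Working backward:
1 = 17 − 4·4
1 = −4·55 + 13·17
1 = 13·292 − 69·55
1 = −69·2391 + 565·292
1 = 565·21811 − 5154·2391
1 = −5154·678532 + 160339·21811
1 = 160339·700343 − 165493·678532
So 678532·(-165493) ≡ 1 (mod 700343), and -165493 ≡ 534850 (mod 700343).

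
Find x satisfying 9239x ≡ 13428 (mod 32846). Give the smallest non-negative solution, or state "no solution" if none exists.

10706

First find gcd(9239, 32846):
32846 = 3×9239 + 5129
9239 = 1×5129 + 4110
5129 = 1×4110 + 1019
4110 = 4×1019 + 34
1019 = 29×34 + 33
34 = 1×33 + 1
33 = 33×1 + 0
gcd = 1, so a unique solution mod 32846 exists.
Back-substitute for the Bézout coefficients:
1 = 34 − 33
1 = −1019 + 30·34
1 = 30·4110 − 121·1019
1 = −121·5129 + 151·4110
1 = 151·9239 − 272·5129
1 = −272·32846 + 967·9239
So 9239·(967) ≡ 1 (mod 32846), giving 9239⁻¹ ≡ 967.
x ≡ 9239⁻¹·13428 ≡ 967·13428 ≡ 10706 (mod 32846).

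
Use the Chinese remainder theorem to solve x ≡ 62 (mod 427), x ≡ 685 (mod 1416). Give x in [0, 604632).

Write x = 62 + 427·k. Then 427·k ≡ 685 − 62 ≡ 623 (mod 1416).
Need 427⁻¹ mod 1416. Extended Euclid on (1416, 427):
1416 = 3·427 + 135
427 = 3·135 + 22
135 = 6·22 + 3
22 = 7·3 + 1
3 = 3·1 + 0
Back-substitute:
1 = 22 − 7·3
1 = −7·135 + 43·22
1 = 43·427 − 136·135
1 = −136·1416 + 451·427
427⁻¹ ≡ 451 (mod 1416), so k ≡ 451·623 ≡ 605 (mod 1416).
x = 62 + 427·605 = 258397.

258397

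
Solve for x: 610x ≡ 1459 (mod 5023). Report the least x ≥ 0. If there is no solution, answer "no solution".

First find gcd(610, 5023):
5023 = 8·610 + 143
610 = 4·143 + 38
143 = 3·38 + 29
38 = 1·29 + 9
29 = 3·9 + 2
9 = 4·2 + 1
2 = 2·1 + 0
gcd = 1, so a unique solution mod 5023 exists.
Back-substitute for the Bézout coefficients:
1 = 9 − 4·2
1 = −4·29 + 13·9
1 = 13·38 − 17·29
1 = −17·143 + 64·38
1 = 64·610 − 273·143
1 = −273·5023 + 2248·610
So 610·(2248) ≡ 1 (mod 5023), giving 610⁻¹ ≡ 2248.
x ≡ 610⁻¹·1459 ≡ 2248·1459 ≡ 4836 (mod 5023).

4836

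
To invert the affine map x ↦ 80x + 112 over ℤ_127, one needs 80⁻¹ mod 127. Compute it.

27

gcd(127, 80) by repeated division:
127 = 1*80 + 47
80 = 1*47 + 33
47 = 1*33 + 14
33 = 2*14 + 5
14 = 2*5 + 4
5 = 1*4 + 1
4 = 4*1 + 0
gcd = 1, so the inverse exists. Back-substitute:
1 = 5 − 4
1 = −14 + 3·5
1 = 3·33 − 7·14
1 = −7·47 + 10·33
1 = 10·80 − 17·47
1 = −17·127 + 27·80
So 80·27 ≡ 1 (mod 127).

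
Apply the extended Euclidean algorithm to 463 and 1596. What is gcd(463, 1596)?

Repeated division:
1596 = 3*463 + 207
463 = 2*207 + 49
207 = 4*49 + 11
49 = 4*11 + 5
11 = 2*5 + 1
5 = 5*1 + 0
gcd(463, 1596) = 1.
Express as a combination:
1 = 11 − 2·5
1 = −2·49 + 9·11
1 = 9·207 − 38·49
1 = −38·463 + 85·207
1 = 85·1596 − 293·463
So 1 = (85)·1596 + (-293)·463.

1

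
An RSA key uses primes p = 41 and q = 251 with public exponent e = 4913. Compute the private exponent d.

φ(n) = (p−1)(q−1) = 40·250 = 10000.
Need d with 4913·d ≡ 1 (mod 10000). Apply the extended Euclidean algorithm:
10000 = 2×4913 + 174
4913 = 28×174 + 41
174 = 4×41 + 10
41 = 4×10 + 1
10 = 10×1 + 0
Back-substitute:
1 = 41 − 4·10
1 = −4·174 + 17·41
1 = 17·4913 − 480·174
1 = −480·10000 + 977·4913
So 4913·977 ≡ 1 (mod 10000), hence d = 977.

977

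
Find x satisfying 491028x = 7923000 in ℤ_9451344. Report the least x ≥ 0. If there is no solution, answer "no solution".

First find gcd(491028, 9451344):
9451344 = 19·491028 + 121812
491028 = 4·121812 + 3780
121812 = 32·3780 + 852
3780 = 4·852 + 372
852 = 2·372 + 108
372 = 3·108 + 48
108 = 2·48 + 12
48 = 4·12 + 0
gcd = 12 and 12 | 7923000, so solutions exist. Divide through by 12: 40919x ≡ 660250 (mod 787612).
Now find 40919⁻¹ mod 787612:
787612 = 19*40919 + 10151
40919 = 4*10151 + 315
10151 = 32*315 + 71
315 = 4*71 + 31
71 = 2*31 + 9
31 = 3*9 + 4
9 = 2*4 + 1
4 = 4*1 + 0
Back-substitute:
1 = 9 − 2·4
1 = −2·31 + 7·9
1 = 7·71 − 16·31
1 = −16·315 + 71·71
1 = 71·10151 − 2288·315
1 = −2288·40919 + 9223·10151
1 = 9223·787612 − 177525·40919
So 40919·(-177525) ≡ 1 (mod 787612), i.e. 40919⁻¹ ≡ 610087.
Then x ≡ 610087·660250 ≡ 748978 (mod 787612); the smallest non-negative solution is x = 748978.

748978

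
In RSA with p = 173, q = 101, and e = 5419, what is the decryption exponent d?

φ(n) = (p−1)(q−1) = 172·100 = 17200.
Need d with 5419·d ≡ 1 (mod 17200). Apply the extended Euclidean algorithm:
17200 = 3·5419 + 943
5419 = 5·943 + 704
943 = 1·704 + 239
704 = 2·239 + 226
239 = 1·226 + 13
226 = 17·13 + 5
13 = 2·5 + 3
5 = 1·3 + 2
3 = 1·2 + 1
2 = 2·1 + 0
Back-substitute:
1 = 3 − 2
1 = −5 + 2·3
1 = 2·13 − 5·5
1 = −5·226 + 87·13
1 = 87·239 − 92·226
1 = −92·704 + 271·239
1 = 271·943 − 363·704
1 = −363·5419 + 2086·943
1 = 2086·17200 − 6621·5419
So 5419·(-6621) ≡ 1 (mod 17200), hence d ≡ -6621 ≡ 10579 (mod 17200).

10579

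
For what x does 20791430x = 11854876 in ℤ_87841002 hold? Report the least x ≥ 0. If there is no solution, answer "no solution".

First find gcd(20791430, 87841002):
87841002 = 4×20791430 + 4675282
20791430 = 4×4675282 + 2090302
4675282 = 2×2090302 + 494678
2090302 = 4×494678 + 111590
494678 = 4×111590 + 48318
111590 = 2×48318 + 14954
48318 = 3×14954 + 3456
14954 = 4×3456 + 1130
3456 = 3×1130 + 66
1130 = 17×66 + 8
66 = 8×8 + 2
8 = 4×2 + 0
gcd = 2 and 2 | 11854876, so solutions exist. Divide through by 2: 10395715x ≡ 5927438 (mod 43920501).
Now find 10395715⁻¹ mod 43920501:
43920501 = 4·10395715 + 2337641
10395715 = 4·2337641 + 1045151
2337641 = 2·1045151 + 247339
1045151 = 4·247339 + 55795
247339 = 4·55795 + 24159
55795 = 2·24159 + 7477
24159 = 3·7477 + 1728
7477 = 4·1728 + 565
1728 = 3·565 + 33
565 = 17·33 + 4
33 = 8·4 + 1
4 = 4·1 + 0
Back-substitute:
1 = 33 − 8·4
1 = −8·565 + 137·33
1 = 137·1728 − 419·565
1 = −419·7477 + 1813·1728
1 = 1813·24159 − 5858·7477
1 = −5858·55795 + 13529·24159
1 = 13529·247339 − 59974·55795
1 = −59974·1045151 + 253425·247339
1 = 253425·2337641 − 566824·1045151
1 = −566824·10395715 + 2520721·2337641
1 = 2520721·43920501 − 10649708·10395715
So 10395715·(-10649708) ≡ 1 (mod 43920501), i.e. 10395715⁻¹ ≡ 33270793.
Then x ≡ 33270793·5927438 ≡ 2822663 (mod 43920501); the smallest non-negative solution is x = 2822663.

2822663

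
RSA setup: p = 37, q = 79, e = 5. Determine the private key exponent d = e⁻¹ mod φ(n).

φ(n) = (p−1)(q−1) = 36·78 = 2808.
Need d with 5·d ≡ 1 (mod 2808). Apply the extended Euclidean algorithm:
2808 = 561*5 + 3
5 = 1*3 + 2
3 = 1*2 + 1
2 = 2*1 + 0
Back-substitute:
1 = 3 − 2
1 = −5 + 2·3
1 = 2·2808 − 1123·5
So 5·(-1123) ≡ 1 (mod 2808), hence d ≡ -1123 ≡ 1685 (mod 2808).

1685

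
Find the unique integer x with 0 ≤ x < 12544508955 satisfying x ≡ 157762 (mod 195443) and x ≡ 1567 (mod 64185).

6118500877

Write x = 157762 + 195443·k. Then 195443·k ≡ 1567 − 157762 ≡ 36360 (mod 64185).
Need 195443⁻¹ mod 64185. Extended Euclid on (64185, 2888):
64185 = 22×2888 + 649
2888 = 4×649 + 292
649 = 2×292 + 65
292 = 4×65 + 32
65 = 2×32 + 1
32 = 32×1 + 0
Back-substitute:
1 = 65 − 2·32
1 = −2·292 + 9·65
1 = 9·649 − 20·292
1 = −20·2888 + 89·649
1 = 89·64185 − 1978·2888
195443⁻¹ ≡ 62207 (mod 64185), so k ≡ 62207·36360 ≡ 31305 (mod 64185).
x = 157762 + 195443·31305 = 6118500877.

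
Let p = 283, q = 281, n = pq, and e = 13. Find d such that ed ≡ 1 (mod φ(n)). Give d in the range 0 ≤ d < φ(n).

42517

φ(n) = (p−1)(q−1) = 282·280 = 78960.
Need d with 13·d ≡ 1 (mod 78960). Apply the extended Euclidean algorithm:
78960 = 6073·13 + 11
13 = 1·11 + 2
11 = 5·2 + 1
2 = 2·1 + 0
Back-substitute:
1 = 11 − 5·2
1 = −5·13 + 6·11
1 = 6·78960 − 36443·13
So 13·(-36443) ≡ 1 (mod 78960), hence d ≡ -36443 ≡ 42517 (mod 78960).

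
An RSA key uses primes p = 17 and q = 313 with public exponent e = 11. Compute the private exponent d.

2723

φ(n) = (p−1)(q−1) = 16·312 = 4992.
Need d with 11·d ≡ 1 (mod 4992). Apply the extended Euclidean algorithm:
4992 = 453*11 + 9
11 = 1*9 + 2
9 = 4*2 + 1
2 = 2*1 + 0
Back-substitute:
1 = 9 − 4·2
1 = −4·11 + 5·9
1 = 5·4992 − 2269·11
So 11·(-2269) ≡ 1 (mod 4992), hence d ≡ -2269 ≡ 2723 (mod 4992).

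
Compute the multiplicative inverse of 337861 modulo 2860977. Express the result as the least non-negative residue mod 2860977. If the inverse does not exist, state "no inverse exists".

1191469

gcd(2860977, 337861) by repeated division:
2860977 = 8*337861 + 158089
337861 = 2*158089 + 21683
158089 = 7*21683 + 6308
21683 = 3*6308 + 2759
6308 = 2*2759 + 790
2759 = 3*790 + 389
790 = 2*389 + 12
389 = 32*12 + 5
12 = 2*5 + 2
5 = 2*2 + 1
2 = 2*1 + 0
gcd = 1, so the inverse exists. Back-substitute:
1 = 5 − 2·2
1 = −2·12 + 5·5
1 = 5·389 − 162·12
1 = −162·790 + 329·389
1 = 329·2759 − 1149·790
1 = −1149·6308 + 2627·2759
1 = 2627·21683 − 9030·6308
1 = −9030·158089 + 65837·21683
1 = 65837·337861 − 140704·158089
1 = −140704·2860977 + 1191469·337861
So 337861·1191469 ≡ 1 (mod 2860977).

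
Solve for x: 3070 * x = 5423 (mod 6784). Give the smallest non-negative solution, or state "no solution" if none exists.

gcd(3070, 6784):
6784 = 2×3070 + 644
3070 = 4×644 + 494
644 = 1×494 + 150
494 = 3×150 + 44
150 = 3×44 + 18
44 = 2×18 + 8
18 = 2×8 + 2
8 = 4×2 + 0
gcd = 2, but 2 ∤ 5423, so the congruence has no solution.

no solution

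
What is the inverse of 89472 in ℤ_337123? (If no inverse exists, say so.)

Extended Euclidean algorithm:
337123 = 3·89472 + 68707
89472 = 1·68707 + 20765
68707 = 3·20765 + 6412
20765 = 3·6412 + 1529
6412 = 4·1529 + 296
1529 = 5·296 + 49
296 = 6·49 + 2
49 = 24·2 + 1
2 = 2·1 + 0
The gcd is 1. Working backward:
1 = 49 − 24·2
1 = −24·296 + 145·49
1 = 145·1529 − 749·296
1 = −749·6412 + 3141·1529
1 = 3141·20765 − 10172·6412
1 = −10172·68707 + 33657·20765
1 = 33657·89472 − 43829·68707
1 = −43829·337123 + 165144·89472
So 89472·165144 ≡ 1 (mod 337123).

165144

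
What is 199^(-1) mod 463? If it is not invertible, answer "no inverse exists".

Extended Euclidean algorithm:
463 = 2×199 + 65
199 = 3×65 + 4
65 = 16×4 + 1
4 = 4×1 + 0
gcd = 1, so the inverse exists. Back-substitute:
1 = 65 − 16·4
1 = −16·199 + 49·65
1 = 49·463 − 114·199
Thus 199·(-114) ≡ 1 (mod 463); reducing, -114 mod 463 = 349.

349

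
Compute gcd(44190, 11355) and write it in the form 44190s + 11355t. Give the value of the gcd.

Apply Euclid's algorithm to 44190 and 11355:
44190 = 3·11355 + 10125
11355 = 1·10125 + 1230
10125 = 8·1230 + 285
1230 = 4·285 + 90
285 = 3·90 + 15
90 = 6·15 + 0
gcd(44190, 11355) = 15.
Back-substituting:
15 = 285 − 3·90
15 = −3·1230 + 13·285
15 = 13·10125 − 107·1230
15 = −107·11355 + 120·10125
15 = 120·44190 − 467·11355
So 15 = (120)·44190 + (-467)·11355.

15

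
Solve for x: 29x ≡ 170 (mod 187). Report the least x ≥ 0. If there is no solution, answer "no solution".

First find gcd(29, 187):
187 = 6·29 + 13
29 = 2·13 + 3
13 = 4·3 + 1
3 = 3·1 + 0
gcd = 1, so a unique solution mod 187 exists.
Back-substitute for the Bézout coefficients:
1 = 13 − 4·3
1 = −4·29 + 9·13
1 = 9·187 − 58·29
So 29·(-58) ≡ 1 (mod 187), giving 29⁻¹ ≡ 129.
x ≡ 29⁻¹·170 ≡ 129·170 ≡ 51 (mod 187).

51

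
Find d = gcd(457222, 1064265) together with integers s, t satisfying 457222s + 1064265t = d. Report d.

1

Apply Euclid's algorithm to 1064265 and 457222:
1064265 = 2*457222 + 149821
457222 = 3*149821 + 7759
149821 = 19*7759 + 2400
7759 = 3*2400 + 559
2400 = 4*559 + 164
559 = 3*164 + 67
164 = 2*67 + 30
67 = 2*30 + 7
30 = 4*7 + 2
7 = 3*2 + 1
2 = 2*1 + 0
gcd(457222, 1064265) = 1.
Back-substituting:
1 = 7 − 3·2
1 = −3·30 + 13·7
1 = 13·67 − 29·30
1 = −29·164 + 71·67
1 = 71·559 − 242·164
1 = −242·2400 + 1039·559
1 = 1039·7759 − 3359·2400
1 = −3359·149821 + 64860·7759
1 = 64860·457222 − 197939·149821
1 = −197939·1064265 + 460738·457222
So 1 = (-197939)·1064265 + (460738)·457222.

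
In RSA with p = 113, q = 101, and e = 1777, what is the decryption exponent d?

10513

φ(n) = (p−1)(q−1) = 112·100 = 11200.
Need d with 1777·d ≡ 1 (mod 11200). Apply the extended Euclidean algorithm:
11200 = 6×1777 + 538
1777 = 3×538 + 163
538 = 3×163 + 49
163 = 3×49 + 16
49 = 3×16 + 1
16 = 16×1 + 0
Back-substitute:
1 = 49 − 3·16
1 = −3·163 + 10·49
1 = 10·538 − 33·163
1 = −33·1777 + 109·538
1 = 109·11200 − 687·1777
So 1777·(-687) ≡ 1 (mod 11200), hence d ≡ -687 ≡ 10513 (mod 11200).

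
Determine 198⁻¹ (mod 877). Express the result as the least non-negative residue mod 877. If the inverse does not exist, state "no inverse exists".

Extended Euclidean algorithm:
877 = 4·198 + 85
198 = 2·85 + 28
85 = 3·28 + 1
28 = 28·1 + 0
gcd = 1, so the inverse exists. Back-substitute:
1 = 85 − 3·28
1 = −3·198 + 7·85
1 = 7·877 − 31·198
Hence 198⁻¹ ≡ -31 ≡ 846 (mod 877).

846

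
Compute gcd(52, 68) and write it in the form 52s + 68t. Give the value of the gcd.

4

Apply Euclid's algorithm to 68 and 52:
68 = 1·52 + 16
52 = 3·16 + 4
16 = 4·4 + 0
gcd(52, 68) = 4.
Working backward:
4 = 52 − 3·16
4 = −3·68 + 4·52
So 4 = (-3)·68 + (4)·52.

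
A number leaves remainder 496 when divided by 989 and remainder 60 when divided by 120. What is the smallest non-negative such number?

75660

Write x = 496 + 989·k. Then 989·k ≡ 60 − 496 ≡ 44 (mod 120).
Need 989⁻¹ mod 120. Extended Euclid on (120, 29):
120 = 4·29 + 4
29 = 7·4 + 1
4 = 4·1 + 0
Back-substitute:
1 = 29 − 7·4
1 = −7·120 + 29·29
989⁻¹ ≡ 29 (mod 120), so k ≡ 29·44 ≡ 76 (mod 120).
x = 496 + 989·76 = 75660.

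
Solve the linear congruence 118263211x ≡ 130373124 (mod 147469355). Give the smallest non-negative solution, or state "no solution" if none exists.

gcd(118263211, 147469355):
147469355 = 1*118263211 + 29206144
118263211 = 4*29206144 + 1438635
29206144 = 20*1438635 + 433444
1438635 = 3*433444 + 138303
433444 = 3*138303 + 18535
138303 = 7*18535 + 8558
18535 = 2*8558 + 1419
8558 = 6*1419 + 44
1419 = 32*44 + 11
44 = 4*11 + 0
gcd = 11, but 11 ∤ 130373124, so the congruence has no solution.

no solution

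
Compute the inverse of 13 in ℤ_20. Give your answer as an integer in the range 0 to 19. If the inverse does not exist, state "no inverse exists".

Extended Euclidean algorithm:
20 = 1·13 + 7
13 = 1·7 + 6
7 = 1·6 + 1
6 = 6·1 + 0
Since gcd(13, 20) = 1, back-substitute to write 1 as a combination:
1 = 7 − 6
1 = −13 + 2·7
1 = 2·20 − 3·13
Hence 13⁻¹ ≡ -3 ≡ 17 (mod 20).

17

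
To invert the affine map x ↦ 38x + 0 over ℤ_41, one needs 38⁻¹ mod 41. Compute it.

Apply the Euclidean algorithm to 41 and 38:
41 = 1*38 + 3
38 = 12*3 + 2
3 = 1*2 + 1
2 = 2*1 + 0
The gcd is 1. Working backward:
1 = 3 − 2
1 = −38 + 13·3
1 = 13·41 − 14·38
So 38·(-14) ≡ 1 (mod 41), and -14 ≡ 27 (mod 41).

27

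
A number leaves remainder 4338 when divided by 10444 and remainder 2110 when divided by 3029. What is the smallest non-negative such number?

1758930

Write x = 4338 + 10444·k. Then 10444·k ≡ 2110 − 4338 ≡ 801 (mod 3029).
Need 10444⁻¹ mod 3029. Extended Euclid on (3029, 1357):
3029 = 2×1357 + 315
1357 = 4×315 + 97
315 = 3×97 + 24
97 = 4×24 + 1
24 = 24×1 + 0
Back-substitute:
1 = 97 − 4·24
1 = −4·315 + 13·97
1 = 13·1357 − 56·315
1 = −56·3029 + 125·1357
10444⁻¹ ≡ 125 (mod 3029), so k ≡ 125·801 ≡ 168 (mod 3029).
x = 4338 + 10444·168 = 1758930.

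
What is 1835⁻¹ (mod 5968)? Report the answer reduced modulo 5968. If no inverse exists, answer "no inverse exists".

4563

Apply the Euclidean algorithm to 5968 and 1835:
5968 = 3*1835 + 463
1835 = 3*463 + 446
463 = 1*446 + 17
446 = 26*17 + 4
17 = 4*4 + 1
4 = 4*1 + 0
Since gcd(1835, 5968) = 1, back-substitute to write 1 as a combination:
1 = 17 − 4·4
1 = −4·446 + 105·17
1 = 105·463 − 109·446
1 = −109·1835 + 432·463
1 = 432·5968 − 1405·1835
Hence 1835⁻¹ ≡ -1405 ≡ 4563 (mod 5968).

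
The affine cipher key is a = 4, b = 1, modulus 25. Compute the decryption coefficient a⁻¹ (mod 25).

Run Euclid on (25, 4):
25 = 6*4 + 1
4 = 4*1 + 0
Since gcd(4, 25) = 1, back-substitute to write 1 as a combination:
1 = 25 − 6·4
So 4·(-6) ≡ 1 (mod 25), and -6 ≡ 19 (mod 25).

19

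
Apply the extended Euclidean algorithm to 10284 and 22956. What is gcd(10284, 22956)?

12

Repeated division:
22956 = 2×10284 + 2388
10284 = 4×2388 + 732
2388 = 3×732 + 192
732 = 3×192 + 156
192 = 1×156 + 36
156 = 4×36 + 12
36 = 3×12 + 0
gcd(10284, 22956) = 12.
Working backward:
12 = 156 − 4·36
12 = −4·192 + 5·156
12 = 5·732 − 19·192
12 = −19·2388 + 62·732
12 = 62·10284 − 267·2388
12 = −267·22956 + 596·10284
So 12 = (-267)·22956 + (596)·10284.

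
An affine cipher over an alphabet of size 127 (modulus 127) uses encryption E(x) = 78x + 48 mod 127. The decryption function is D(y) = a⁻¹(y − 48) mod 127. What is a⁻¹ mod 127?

gcd(127, 78) by repeated division:
127 = 1×78 + 49
78 = 1×49 + 29
49 = 1×29 + 20
29 = 1×20 + 9
20 = 2×9 + 2
9 = 4×2 + 1
2 = 2×1 + 0
The gcd is 1. Working backward:
1 = 9 − 4·2
1 = −4·20 + 9·9
1 = 9·29 − 13·20
1 = −13·49 + 22·29
1 = 22·78 − 35·49
1 = −35·127 + 57·78
So 78·57 ≡ 1 (mod 127).

57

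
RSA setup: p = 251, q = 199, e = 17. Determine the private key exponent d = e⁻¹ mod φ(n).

φ(n) = (p−1)(q−1) = 250·198 = 49500.
Need d with 17·d ≡ 1 (mod 49500). Apply the extended Euclidean algorithm:
49500 = 2911*17 + 13
17 = 1*13 + 4
13 = 3*4 + 1
4 = 4*1 + 0
Back-substitute:
1 = 13 − 3·4
1 = −3·17 + 4·13
1 = 4·49500 − 11647·17
So 17·(-11647) ≡ 1 (mod 49500), hence d ≡ -11647 ≡ 37853 (mod 49500).

37853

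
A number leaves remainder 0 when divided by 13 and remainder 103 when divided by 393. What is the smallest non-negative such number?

Write x = 0 + 13·k. Then 13·k ≡ 103 − 0 ≡ 103 (mod 393).
Need 13⁻¹ mod 393. Extended Euclid on (393, 13):
393 = 30*13 + 3
13 = 4*3 + 1
3 = 3*1 + 0
Back-substitute:
1 = 13 − 4·3
1 = −4·393 + 121·13
13⁻¹ ≡ 121 (mod 393), so k ≡ 121·103 ≡ 280 (mod 393).
x = 0 + 13·280 = 3640.

3640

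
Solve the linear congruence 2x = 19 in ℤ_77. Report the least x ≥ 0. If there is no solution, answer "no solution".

First find gcd(2, 77):
77 = 38·2 + 1
2 = 2·1 + 0
gcd = 1, so a unique solution mod 77 exists.
Back-substitute for the Bézout coefficients:
1 = 77 − 38·2
So 2·(-38) ≡ 1 (mod 77), giving 2⁻¹ ≡ 39.
x ≡ 2⁻¹·19 ≡ 39·19 ≡ 48 (mod 77).

48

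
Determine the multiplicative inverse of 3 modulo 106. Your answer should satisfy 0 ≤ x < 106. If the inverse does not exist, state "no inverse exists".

Apply the Euclidean algorithm to 106 and 3:
106 = 35×3 + 1
3 = 3×1 + 0
Since gcd(3, 106) = 1, back-substitute to write 1 as a combination:
1 = 106 − 35·3
So 3·(-35) ≡ 1 (mod 106), and -35 ≡ 71 (mod 106).

71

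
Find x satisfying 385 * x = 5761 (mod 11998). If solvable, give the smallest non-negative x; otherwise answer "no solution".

1355

First find gcd(385, 11998):
11998 = 31×385 + 63
385 = 6×63 + 7
63 = 9×7 + 0
gcd = 7 and 7 | 5761, so solutions exist. Divide through by 7: 55x ≡ 823 (mod 1714).
Now find 55⁻¹ mod 1714:
1714 = 31×55 + 9
55 = 6×9 + 1
9 = 9×1 + 0
Back-substitute:
1 = 55 − 6·9
1 = −6·1714 + 187·55
So 55⁻¹ ≡ 187 (mod 1714).
Then x ≡ 187·823 ≡ 1355 (mod 1714); the smallest non-negative solution is x = 1355.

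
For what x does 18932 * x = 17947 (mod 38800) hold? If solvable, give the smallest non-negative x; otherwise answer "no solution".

gcd(18932, 38800):
38800 = 2*18932 + 936
18932 = 20*936 + 212
936 = 4*212 + 88
212 = 2*88 + 36
88 = 2*36 + 16
36 = 2*16 + 4
16 = 4*4 + 0
gcd = 4, but 4 ∤ 17947, so the congruence has no solution.

no solution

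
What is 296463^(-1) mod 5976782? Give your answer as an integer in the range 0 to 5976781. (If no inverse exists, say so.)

Extended Euclidean algorithm:
5976782 = 20×296463 + 47522
296463 = 6×47522 + 11331
47522 = 4×11331 + 2198
11331 = 5×2198 + 341
2198 = 6×341 + 152
341 = 2×152 + 37
152 = 4×37 + 4
37 = 9×4 + 1
4 = 4×1 + 0
The gcd is 1. Working backward:
1 = 37 − 9·4
1 = −9·152 + 37·37
1 = 37·341 − 83·152
1 = −83·2198 + 535·341
1 = 535·11331 − 2758·2198
1 = −2758·47522 + 11567·11331
1 = 11567·296463 − 72160·47522
1 = −72160·5976782 + 1454767·296463
So 296463·1454767 ≡ 1 (mod 5976782).

1454767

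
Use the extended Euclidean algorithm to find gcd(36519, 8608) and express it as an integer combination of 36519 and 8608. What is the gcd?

Apply Euclid's algorithm to 36519 and 8608:
36519 = 4*8608 + 2087
8608 = 4*2087 + 260
2087 = 8*260 + 7
260 = 37*7 + 1
7 = 7*1 + 0
gcd(36519, 8608) = 1.
Express as a combination:
1 = 260 − 37·7
1 = −37·2087 + 297·260
1 = 297·8608 − 1225·2087
1 = −1225·36519 + 5197·8608
So 1 = (-1225)·36519 + (5197)·8608.

1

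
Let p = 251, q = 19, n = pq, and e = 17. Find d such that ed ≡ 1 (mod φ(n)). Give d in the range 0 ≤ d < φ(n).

1853

φ(n) = (p−1)(q−1) = 250·18 = 4500.
Need d with 17·d ≡ 1 (mod 4500). Apply the extended Euclidean algorithm:
4500 = 264·17 + 12
17 = 1·12 + 5
12 = 2·5 + 2
5 = 2·2 + 1
2 = 2·1 + 0
Back-substitute:
1 = 5 − 2·2
1 = −2·12 + 5·5
1 = 5·17 − 7·12
1 = −7·4500 + 1853·17
So 17·1853 ≡ 1 (mod 4500), hence d = 1853.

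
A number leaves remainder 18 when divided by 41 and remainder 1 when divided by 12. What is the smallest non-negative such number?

469

Write x = 18 + 41·k. Then 41·k ≡ 1 − 18 ≡ 7 (mod 12).
Need 41⁻¹ mod 12. Extended Euclid on (12, 5):
12 = 2*5 + 2
5 = 2*2 + 1
2 = 2*1 + 0
Back-substitute:
1 = 5 − 2·2
1 = −2·12 + 5·5
41⁻¹ ≡ 5 (mod 12), so k ≡ 5·7 ≡ 11 (mod 12).
x = 18 + 41·11 = 469.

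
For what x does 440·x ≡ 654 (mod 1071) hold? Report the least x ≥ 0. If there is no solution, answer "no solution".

First find gcd(440, 1071):
1071 = 2·440 + 191
440 = 2·191 + 58
191 = 3·58 + 17
58 = 3·17 + 7
17 = 2·7 + 3
7 = 2·3 + 1
3 = 3·1 + 0
gcd = 1, so a unique solution mod 1071 exists.
Back-substitute for the Bézout coefficients:
1 = 7 − 2·3
1 = −2·17 + 5·7
1 = 5·58 − 17·17
1 = −17·191 + 56·58
1 = 56·440 − 129·191
1 = −129·1071 + 314·440
So 440·(314) ≡ 1 (mod 1071), giving 440⁻¹ ≡ 314.
x ≡ 440⁻¹·654 ≡ 314·654 ≡ 795 (mod 1071).

795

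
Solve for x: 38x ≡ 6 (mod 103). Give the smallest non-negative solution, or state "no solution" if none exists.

First find gcd(38, 103):
103 = 2*38 + 27
38 = 1*27 + 11
27 = 2*11 + 5
11 = 2*5 + 1
5 = 5*1 + 0
gcd = 1, so a unique solution mod 103 exists.
Back-substitute for the Bézout coefficients:
1 = 11 − 2·5
1 = −2·27 + 5·11
1 = 5·38 − 7·27
1 = −7·103 + 19·38
So 38·(19) ≡ 1 (mod 103), giving 38⁻¹ ≡ 19.
x ≡ 38⁻¹·6 ≡ 19·6 ≡ 11 (mod 103).

11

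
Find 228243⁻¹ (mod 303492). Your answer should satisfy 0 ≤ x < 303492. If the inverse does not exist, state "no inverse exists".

Compute gcd(228243, 303492):
303492 = 1·228243 + 75249
228243 = 3·75249 + 2496
75249 = 30·2496 + 369
2496 = 6·369 + 282
369 = 1·282 + 87
282 = 3·87 + 21
87 = 4·21 + 3
21 = 7·3 + 0
gcd(228243, 303492) = 3 ≠ 1, so 228243 has no multiplicative inverse modulo 303492.

no inverse exists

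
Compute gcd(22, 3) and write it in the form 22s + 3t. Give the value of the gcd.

Euclidean algorithm:
22 = 7×3 + 1
3 = 3×1 + 0
gcd(22, 3) = 1.
Working backward:
1 = 22 − 7·3
So 1 = (1)·22 + (-7)·3.

1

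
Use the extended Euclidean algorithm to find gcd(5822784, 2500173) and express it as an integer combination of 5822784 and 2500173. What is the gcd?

Apply Euclid's algorithm to 5822784 and 2500173:
5822784 = 2*2500173 + 822438
2500173 = 3*822438 + 32859
822438 = 25*32859 + 963
32859 = 34*963 + 117
963 = 8*117 + 27
117 = 4*27 + 9
27 = 3*9 + 0
gcd(5822784, 2500173) = 9.
Back-substituting:
9 = 117 − 4·27
9 = −4·963 + 33·117
9 = 33·32859 − 1126·963
9 = −1126·822438 + 28183·32859
9 = 28183·2500173 − 85675·822438
9 = −85675·5822784 + 199533·2500173
So 9 = (-85675)·5822784 + (199533)·2500173.

9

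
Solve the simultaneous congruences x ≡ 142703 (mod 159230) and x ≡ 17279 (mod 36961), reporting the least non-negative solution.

Write x = 142703 + 159230·k. Then 159230·k ≡ 17279 − 142703 ≡ 22420 (mod 36961).
Need 159230⁻¹ mod 36961. Extended Euclid on (36961, 11386):
36961 = 3*11386 + 2803
11386 = 4*2803 + 174
2803 = 16*174 + 19
174 = 9*19 + 3
19 = 6*3 + 1
3 = 3*1 + 0
Back-substitute:
1 = 19 − 6·3
1 = −6·174 + 55·19
1 = 55·2803 − 886·174
1 = −886·11386 + 3599·2803
1 = 3599·36961 − 11683·11386
159230⁻¹ ≡ 25278 (mod 36961), so k ≡ 25278·22420 ≡ 9747 (mod 36961).
x = 142703 + 159230·9747 = 1552157513.

1552157513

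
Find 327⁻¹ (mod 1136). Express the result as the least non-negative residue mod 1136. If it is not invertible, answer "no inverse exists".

Run Euclid on (1136, 327):
1136 = 3×327 + 155
327 = 2×155 + 17
155 = 9×17 + 2
17 = 8×2 + 1
2 = 2×1 + 0
Since gcd(327, 1136) = 1, back-substitute to write 1 as a combination:
1 = 17 − 8·2
1 = −8·155 + 73·17
1 = 73·327 − 154·155
1 = −154·1136 + 535·327
So 327·535 ≡ 1 (mod 1136).

535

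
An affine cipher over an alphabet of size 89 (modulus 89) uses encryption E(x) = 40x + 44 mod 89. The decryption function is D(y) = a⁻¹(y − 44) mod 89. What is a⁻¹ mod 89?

Run Euclid on (89, 40):
89 = 2·40 + 9
40 = 4·9 + 4
9 = 2·4 + 1
4 = 4·1 + 0
The gcd is 1. Working backward:
1 = 9 − 2·4
1 = −2·40 + 9·9
1 = 9·89 − 20·40
Hence 40⁻¹ ≡ -20 ≡ 69 (mod 89).

69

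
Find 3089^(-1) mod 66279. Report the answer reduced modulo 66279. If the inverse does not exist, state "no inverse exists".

29567

Apply the Euclidean algorithm to 66279 and 3089:
66279 = 21×3089 + 1410
3089 = 2×1410 + 269
1410 = 5×269 + 65
269 = 4×65 + 9
65 = 7×9 + 2
9 = 4×2 + 1
2 = 2×1 + 0
gcd = 1, so the inverse exists. Back-substitute:
1 = 9 − 4·2
1 = −4·65 + 29·9
1 = 29·269 − 120·65
1 = −120·1410 + 629·269
1 = 629·3089 − 1378·1410
1 = −1378·66279 + 29567·3089
So 3089·29567 ≡ 1 (mod 66279).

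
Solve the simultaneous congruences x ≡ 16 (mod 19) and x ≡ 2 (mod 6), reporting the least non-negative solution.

Write x = 16 + 19·k. Then 19·k ≡ 2 − 16 ≡ 4 (mod 6).
Need 19⁻¹ mod 6. Extended Euclid on (6, 1):
6 = 6·1 + 0
19⁻¹ ≡ 1 (mod 6), so k ≡ 1·4 ≡ 4 (mod 6).
x = 16 + 19·4 = 92.

92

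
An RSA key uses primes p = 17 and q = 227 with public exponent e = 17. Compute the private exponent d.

1489

φ(n) = (p−1)(q−1) = 16·226 = 3616.
Need d with 17·d ≡ 1 (mod 3616). Apply the extended Euclidean algorithm:
3616 = 212*17 + 12
17 = 1*12 + 5
12 = 2*5 + 2
5 = 2*2 + 1
2 = 2*1 + 0
Back-substitute:
1 = 5 − 2·2
1 = −2·12 + 5·5
1 = 5·17 − 7·12
1 = −7·3616 + 1489·17
So 17·1489 ≡ 1 (mod 3616), hence d = 1489.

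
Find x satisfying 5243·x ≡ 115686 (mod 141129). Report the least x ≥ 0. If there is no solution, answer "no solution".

First find gcd(5243, 141129):
141129 = 26×5243 + 4811
5243 = 1×4811 + 432
4811 = 11×432 + 59
432 = 7×59 + 19
59 = 3×19 + 2
19 = 9×2 + 1
2 = 2×1 + 0
gcd = 1, so a unique solution mod 141129 exists.
Back-substitute for the Bézout coefficients:
1 = 19 − 9·2
1 = −9·59 + 28·19
1 = 28·432 − 205·59
1 = −205·4811 + 2283·432
1 = 2283·5243 − 2488·4811
1 = −2488·141129 + 66971·5243
So 5243·(66971) ≡ 1 (mod 141129), giving 5243⁻¹ ≡ 66971.
x ≡ 5243⁻¹·115686 ≡ 66971·115686 ≡ 48393 (mod 141129).

48393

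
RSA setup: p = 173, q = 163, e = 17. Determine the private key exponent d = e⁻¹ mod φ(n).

φ(n) = (p−1)(q−1) = 172·162 = 27864.
Need d with 17·d ≡ 1 (mod 27864). Apply the extended Euclidean algorithm:
27864 = 1639*17 + 1
17 = 17*1 + 0
Back-substitute:
1 = 27864 − 1639·17
So 17·(-1639) ≡ 1 (mod 27864), hence d ≡ -1639 ≡ 26225 (mod 27864).

26225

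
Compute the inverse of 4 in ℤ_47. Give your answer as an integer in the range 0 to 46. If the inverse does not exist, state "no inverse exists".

Apply the Euclidean algorithm to 47 and 4:
47 = 11*4 + 3
4 = 1*3 + 1
3 = 3*1 + 0
The gcd is 1. Working backward:
1 = 4 − 3
1 = −47 + 12·4
So 4·12 ≡ 1 (mod 47).

12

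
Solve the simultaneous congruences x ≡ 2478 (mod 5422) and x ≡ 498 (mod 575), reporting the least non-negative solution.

3038798

Write x = 2478 + 5422·k. Then 5422·k ≡ 498 − 2478 ≡ 320 (mod 575).
Need 5422⁻¹ mod 575. Extended Euclid on (575, 247):
575 = 2*247 + 81
247 = 3*81 + 4
81 = 20*4 + 1
4 = 4*1 + 0
Back-substitute:
1 = 81 − 20·4
1 = −20·247 + 61·81
1 = 61·575 − 142·247
5422⁻¹ ≡ 433 (mod 575), so k ≡ 433·320 ≡ 560 (mod 575).
x = 2478 + 5422·560 = 3038798.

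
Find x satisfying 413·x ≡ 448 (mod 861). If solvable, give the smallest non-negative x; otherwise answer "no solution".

First find gcd(413, 861):
861 = 2×413 + 35
413 = 11×35 + 28
35 = 1×28 + 7
28 = 4×7 + 0
gcd = 7 and 7 | 448, so solutions exist. Divide through by 7: 59x ≡ 64 (mod 123).
Now find 59⁻¹ mod 123:
123 = 2·59 + 5
59 = 11·5 + 4
5 = 1·4 + 1
4 = 4·1 + 0
Back-substitute:
1 = 5 − 4
1 = −59 + 12·5
1 = 12·123 − 25·59
So 59·(-25) ≡ 1 (mod 123), i.e. 59⁻¹ ≡ 98.
Then x ≡ 98·64 ≡ 122 (mod 123); the smallest non-negative solution is x = 122.

122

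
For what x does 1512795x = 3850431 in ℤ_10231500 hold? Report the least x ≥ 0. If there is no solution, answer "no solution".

no solution

gcd(1512795, 10231500):
10231500 = 6*1512795 + 1154730
1512795 = 1*1154730 + 358065
1154730 = 3*358065 + 80535
358065 = 4*80535 + 35925
80535 = 2*35925 + 8685
35925 = 4*8685 + 1185
8685 = 7*1185 + 390
1185 = 3*390 + 15
390 = 26*15 + 0
gcd = 15, but 15 ∤ 3850431, so the congruence has no solution.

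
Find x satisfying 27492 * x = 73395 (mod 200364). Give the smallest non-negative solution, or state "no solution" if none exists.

no solution

gcd(27492, 200364):
200364 = 7·27492 + 7920
27492 = 3·7920 + 3732
7920 = 2·3732 + 456
3732 = 8·456 + 84
456 = 5·84 + 36
84 = 2·36 + 12
36 = 3·12 + 0
gcd = 12, but 12 ∤ 73395, so the congruence has no solution.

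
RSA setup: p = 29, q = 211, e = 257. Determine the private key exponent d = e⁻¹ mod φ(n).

φ(n) = (p−1)(q−1) = 28·210 = 5880.
Need d with 257·d ≡ 1 (mod 5880). Apply the extended Euclidean algorithm:
5880 = 22×257 + 226
257 = 1×226 + 31
226 = 7×31 + 9
31 = 3×9 + 4
9 = 2×4 + 1
4 = 4×1 + 0
Back-substitute:
1 = 9 − 2·4
1 = −2·31 + 7·9
1 = 7·226 − 51·31
1 = −51·257 + 58·226
1 = 58·5880 − 1327·257
So 257·(-1327) ≡ 1 (mod 5880), hence d ≡ -1327 ≡ 4553 (mod 5880).

4553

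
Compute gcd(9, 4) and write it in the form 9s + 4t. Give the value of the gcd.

Euclidean algorithm:
9 = 2*4 + 1
4 = 4*1 + 0
gcd(9, 4) = 1.
Working backward:
1 = 9 − 2·4
So 1 = (1)·9 + (-2)·4.

1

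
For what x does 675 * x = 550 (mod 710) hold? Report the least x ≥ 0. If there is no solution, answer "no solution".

106

First find gcd(675, 710):
710 = 1*675 + 35
675 = 19*35 + 10
35 = 3*10 + 5
10 = 2*5 + 0
gcd = 5 and 5 | 550, so solutions exist. Divide through by 5: 135x ≡ 110 (mod 142).
Now find 135⁻¹ mod 142:
142 = 1·135 + 7
135 = 19·7 + 2
7 = 3·2 + 1
2 = 2·1 + 0
Back-substitute:
1 = 7 − 3·2
1 = −3·135 + 58·7
1 = 58·142 − 61·135
So 135·(-61) ≡ 1 (mod 142), i.e. 135⁻¹ ≡ 81.
Then x ≡ 81·110 ≡ 106 (mod 142); the smallest non-negative solution is x = 106.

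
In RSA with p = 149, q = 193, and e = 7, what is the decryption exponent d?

φ(n) = (p−1)(q−1) = 148·192 = 28416.
Need d with 7·d ≡ 1 (mod 28416). Apply the extended Euclidean algorithm:
28416 = 4059×7 + 3
7 = 2×3 + 1
3 = 3×1 + 0
Back-substitute:
1 = 7 − 2·3
1 = −2·28416 + 8119·7
So 7·8119 ≡ 1 (mod 28416), hence d = 8119.

8119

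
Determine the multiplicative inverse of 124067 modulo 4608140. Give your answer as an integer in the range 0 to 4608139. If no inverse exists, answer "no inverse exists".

gcd(4608140, 124067) by repeated division:
4608140 = 37·124067 + 17661
124067 = 7·17661 + 440
17661 = 40·440 + 61
440 = 7·61 + 13
61 = 4·13 + 9
13 = 1·9 + 4
9 = 2·4 + 1
4 = 4·1 + 0
gcd = 1, so the inverse exists. Back-substitute:
1 = 9 − 2·4
1 = −2·13 + 3·9
1 = 3·61 − 14·13
1 = −14·440 + 101·61
1 = 101·17661 − 4054·440
1 = −4054·124067 + 28479·17661
1 = 28479·4608140 − 1057777·124067
Thus 124067·(-1057777) ≡ 1 (mod 4608140); reducing, -1057777 mod 4608140 = 3550363.

3550363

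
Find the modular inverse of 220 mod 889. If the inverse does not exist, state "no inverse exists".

Extended Euclidean algorithm:
889 = 4*220 + 9
220 = 24*9 + 4
9 = 2*4 + 1
4 = 4*1 + 0
Since gcd(220, 889) = 1, back-substitute to write 1 as a combination:
1 = 9 − 2·4
1 = −2·220 + 49·9
1 = 49·889 − 198·220
Hence 220⁻¹ ≡ -198 ≡ 691 (mod 889).

691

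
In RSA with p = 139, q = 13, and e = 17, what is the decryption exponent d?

1169

φ(n) = (p−1)(q−1) = 138·12 = 1656.
Need d with 17·d ≡ 1 (mod 1656). Apply the extended Euclidean algorithm:
1656 = 97*17 + 7
17 = 2*7 + 3
7 = 2*3 + 1
3 = 3*1 + 0
Back-substitute:
1 = 7 − 2·3
1 = −2·17 + 5·7
1 = 5·1656 − 487·17
So 17·(-487) ≡ 1 (mod 1656), hence d ≡ -487 ≡ 1169 (mod 1656).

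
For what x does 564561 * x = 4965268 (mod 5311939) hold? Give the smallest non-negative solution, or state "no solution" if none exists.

280208

First find gcd(564561, 5311939):
5311939 = 9·564561 + 230890
564561 = 2·230890 + 102781
230890 = 2·102781 + 25328
102781 = 4·25328 + 1469
25328 = 17·1469 + 355
1469 = 4·355 + 49
355 = 7·49 + 12
49 = 4·12 + 1
12 = 12·1 + 0
gcd = 1, so a unique solution mod 5311939 exists.
Back-substitute for the Bézout coefficients:
1 = 49 − 4·12
1 = −4·355 + 29·49
1 = 29·1469 − 120·355
1 = −120·25328 + 2069·1469
1 = 2069·102781 − 8396·25328
1 = −8396·230890 + 18861·102781
1 = 18861·564561 − 46118·230890
1 = −46118·5311939 + 433923·564561
So 564561·(433923) ≡ 1 (mod 5311939), giving 564561⁻¹ ≡ 433923.
x ≡ 564561⁻¹·4965268 ≡ 433923·4965268 ≡ 280208 (mod 5311939).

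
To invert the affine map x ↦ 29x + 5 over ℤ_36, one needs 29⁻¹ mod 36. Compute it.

5

Run Euclid on (36, 29):
36 = 1·29 + 7
29 = 4·7 + 1
7 = 7·1 + 0
The gcd is 1. Working backward:
1 = 29 − 4·7
1 = −4·36 + 5·29
So 29·5 ≡ 1 (mod 36).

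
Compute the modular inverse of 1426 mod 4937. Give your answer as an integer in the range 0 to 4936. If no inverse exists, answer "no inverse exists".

gcd(4937, 1426) by repeated division:
4937 = 3×1426 + 659
1426 = 2×659 + 108
659 = 6×108 + 11
108 = 9×11 + 9
11 = 1×9 + 2
9 = 4×2 + 1
2 = 2×1 + 0
The gcd is 1. Working backward:
1 = 9 − 4·2
1 = −4·11 + 5·9
1 = 5·108 − 49·11
1 = −49·659 + 299·108
1 = 299·1426 − 647·659
1 = −647·4937 + 2240·1426
So 1426·2240 ≡ 1 (mod 4937).

2240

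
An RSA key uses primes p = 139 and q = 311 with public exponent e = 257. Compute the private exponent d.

16313

φ(n) = (p−1)(q−1) = 138·310 = 42780.
Need d with 257·d ≡ 1 (mod 42780). Apply the extended Euclidean algorithm:
42780 = 166·257 + 118
257 = 2·118 + 21
118 = 5·21 + 13
21 = 1·13 + 8
13 = 1·8 + 5
8 = 1·5 + 3
5 = 1·3 + 2
3 = 1·2 + 1
2 = 2·1 + 0
Back-substitute:
1 = 3 − 2
1 = −5 + 2·3
1 = 2·8 − 3·5
1 = −3·13 + 5·8
1 = 5·21 − 8·13
1 = −8·118 + 45·21
1 = 45·257 − 98·118
1 = −98·42780 + 16313·257
So 257·16313 ≡ 1 (mod 42780), hence d = 16313.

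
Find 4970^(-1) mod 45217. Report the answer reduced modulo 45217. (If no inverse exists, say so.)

34818

Run Euclid on (45217, 4970):
45217 = 9×4970 + 487
4970 = 10×487 + 100
487 = 4×100 + 87
100 = 1×87 + 13
87 = 6×13 + 9
13 = 1×9 + 4
9 = 2×4 + 1
4 = 4×1 + 0
gcd = 1, so the inverse exists. Back-substitute:
1 = 9 − 2·4
1 = −2·13 + 3·9
1 = 3·87 − 20·13
1 = −20·100 + 23·87
1 = 23·487 − 112·100
1 = −112·4970 + 1143·487
1 = 1143·45217 − 10399·4970
So 4970·(-10399) ≡ 1 (mod 45217), and -10399 ≡ 34818 (mod 45217).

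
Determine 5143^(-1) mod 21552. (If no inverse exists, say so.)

8071

Extended Euclidean algorithm:
21552 = 4×5143 + 980
5143 = 5×980 + 243
980 = 4×243 + 8
243 = 30×8 + 3
8 = 2×3 + 2
3 = 1×2 + 1
2 = 2×1 + 0
The gcd is 1. Working backward:
1 = 3 − 2
1 = −8 + 3·3
1 = 3·243 − 91·8
1 = −91·980 + 367·243
1 = 367·5143 − 1926·980
1 = −1926·21552 + 8071·5143
So 5143·8071 ≡ 1 (mod 21552).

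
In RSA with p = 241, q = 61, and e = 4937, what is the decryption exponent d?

φ(n) = (p−1)(q−1) = 240·60 = 14400.
Need d with 4937·d ≡ 1 (mod 14400). Apply the extended Euclidean algorithm:
14400 = 2×4937 + 4526
4937 = 1×4526 + 411
4526 = 11×411 + 5
411 = 82×5 + 1
5 = 5×1 + 0
Back-substitute:
1 = 411 − 82·5
1 = −82·4526 + 903·411
1 = 903·4937 − 985·4526
1 = −985·14400 + 2873·4937
So 4937·2873 ≡ 1 (mod 14400), hence d = 2873.

2873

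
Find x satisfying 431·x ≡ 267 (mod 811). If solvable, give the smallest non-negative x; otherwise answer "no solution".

249

First find gcd(431, 811):
811 = 1*431 + 380
431 = 1*380 + 51
380 = 7*51 + 23
51 = 2*23 + 5
23 = 4*5 + 3
5 = 1*3 + 2
3 = 1*2 + 1
2 = 2*1 + 0
gcd = 1, so a unique solution mod 811 exists.
Back-substitute for the Bézout coefficients:
1 = 3 − 2
1 = −5 + 2·3
1 = 2·23 − 9·5
1 = −9·51 + 20·23
1 = 20·380 − 149·51
1 = −149·431 + 169·380
1 = 169·811 − 318·431
So 431·(-318) ≡ 1 (mod 811), giving 431⁻¹ ≡ 493.
x ≡ 431⁻¹·267 ≡ 493·267 ≡ 249 (mod 811).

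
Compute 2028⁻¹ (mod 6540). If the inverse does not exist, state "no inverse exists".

no inverse exists

Euclidean algorithm on 6540, 2028:
6540 = 3·2028 + 456
2028 = 4·456 + 204
456 = 2·204 + 48
204 = 4·48 + 12
48 = 4·12 + 0
Since gcd = 12 > 1, 2028 is not a unit mod 6540.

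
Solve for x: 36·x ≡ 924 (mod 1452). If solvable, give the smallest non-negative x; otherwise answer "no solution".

First find gcd(36, 1452):
1452 = 40·36 + 12
36 = 3·12 + 0
gcd = 12 and 12 | 924, so solutions exist. Divide through by 12: 3x ≡ 77 (mod 121).
Now find 3⁻¹ mod 121:
121 = 40×3 + 1
3 = 3×1 + 0
Back-substitute:
1 = 121 − 40·3
So 3·(-40) ≡ 1 (mod 121), i.e. 3⁻¹ ≡ 81.
Then x ≡ 81·77 ≡ 66 (mod 121); the smallest non-negative solution is x = 66.

66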